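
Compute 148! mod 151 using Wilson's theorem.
(150)! = (148)! × (149) × (150) ≡ -1 mod 151. So (148)! ≡ -1 × [(150)(149)]^(-1) ≡ 75 mod 151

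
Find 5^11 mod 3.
Using Fermat: 5^{2} ≡ 1 mod 3. 11 ≡ 1 mod 2. So 5^{11} ≡ 5^{1} ≡ 2 mod 3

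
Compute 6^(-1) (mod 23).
Since 23 is prime, by Fermat 6^(-1) ≡ 6^{21} ≡ 4 (mod 23). Verify: 6 × 4 = 24 ≡ 1 (mod 23)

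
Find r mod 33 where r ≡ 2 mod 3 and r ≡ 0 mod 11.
M = 3 × 11 = 33. M₁ = 11, y₁ ≡ 2 mod 3. M₂ = 3, y₂ ≡ 4 mod 11. r = 2×11×2 + 0×3×4 ≡ 11 mod 33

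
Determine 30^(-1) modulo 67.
Since 67 is prime, by Fermat 30^(-1) ≡ 30^{65} ≡ 38 mod 67. Verify: 30 × 38 = 1140 ≡ 1 mod 67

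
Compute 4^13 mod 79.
By repeated squaring mod 79: 4^{1}≡4, 4^{2}≡16, 4^{4}≡19, 4^{8}≡45. Then 4^{13} = 4^{8+4+1} ≡ 45 × 19 × 4 ≡ 23 mod 79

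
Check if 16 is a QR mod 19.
By Euler's criterion: 16^{9} ≡ 1 (mod 19). Since this equals 1, 16 is a QR.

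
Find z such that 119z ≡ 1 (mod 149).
Since 149 is prime, by Fermat 119^(-1) ≡ 119^{147} ≡ 144 (mod 149). Verify: 119 × 144 = 17136 ≡ 1 (mod 149)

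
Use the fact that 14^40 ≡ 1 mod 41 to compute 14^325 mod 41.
By Fermat: 14^{40} ≡ 1 mod 41. 325 ≡ 5 mod 40. So 14^{325} ≡ 14^{5} ≡ 27 mod 41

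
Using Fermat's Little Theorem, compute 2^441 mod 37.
By Fermat: 2^{36} ≡ 1 (mod 37). 441 ≡ 9 (mod 36). So 2^{441} ≡ 2^{9} ≡ 31 (mod 37)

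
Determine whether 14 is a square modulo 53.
By Euler's criterion: 14^{26} ≡ 52 mod 53. Since this equals -1 (≡ 52), 14 is not a QR.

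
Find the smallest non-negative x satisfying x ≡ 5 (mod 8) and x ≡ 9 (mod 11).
M = 8 × 11 = 88. M₁ = 11, y₁ ≡ 3 (mod 8). M₂ = 8, y₂ ≡ 7 (mod 11). x = 5×11×3 + 9×8×7 ≡ 53 (mod 88)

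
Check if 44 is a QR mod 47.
By Euler's criterion: 44^{23} ≡ 46 (mod 47). Since this equals -1 (≡ 46), 44 is not a QR.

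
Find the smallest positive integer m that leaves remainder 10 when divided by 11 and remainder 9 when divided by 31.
M = 11 × 31 = 341. M₁ = 31, y₁ ≡ 5 (mod 11). M₂ = 11, y₂ ≡ 17 (mod 31). m = 10×31×5 + 9×11×17 ≡ 164 (mod 341)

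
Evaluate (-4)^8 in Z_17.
By repeated squaring mod 17: (-4)^{1}≡13, (-4)^{2}≡16, (-4)^{4}≡1, (-4)^{8}≡1. So (-4)^{8} ≡ 1 mod 17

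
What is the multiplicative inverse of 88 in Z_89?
Since 89 is prime, by Fermat 88^(-1) ≡ 88^{87} ≡ 88 mod 89. Verify: 88 × 88 = 7744 ≡ 1 mod 89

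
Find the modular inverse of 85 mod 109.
Since 109 is prime, by Fermat 85^(-1) ≡ 85^{107} ≡ 59 (mod 109). Verify: 85 × 59 = 5015 ≡ 1 (mod 109)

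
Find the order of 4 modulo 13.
Powers of 4 mod 13: 4^1≡4, 4^2≡3, 4^3≡12, 4^4≡9, 4^5≡10, 4^6≡1. So the order of 4 is 6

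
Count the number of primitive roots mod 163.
A prime p has φ(p-1) primitive roots; here φ(162) = 54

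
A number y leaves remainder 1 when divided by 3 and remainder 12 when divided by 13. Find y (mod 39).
M = 3 × 13 = 39. M₁ = 13, y₁ ≡ 1 (mod 3). M₂ = 3, y₂ ≡ 9 (mod 13). y = 1×13×1 + 12×3×9 ≡ 25 (mod 39)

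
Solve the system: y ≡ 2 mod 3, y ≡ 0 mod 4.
M = 3 × 4 = 12. M₁ = 4, y₁ ≡ 1 mod 3. M₂ = 3, y₂ ≡ 3 mod 4. y = 2×4×1 + 0×3×3 ≡ 8 mod 12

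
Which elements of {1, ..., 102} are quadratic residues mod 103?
Quadratic residues modulo 103: {1, 2, 4, 7, 8, 9, 13, 14, 15, 16, 17, 18, 19, 23, 25, 26, 28, 29, 30, 32, 33, 34, 36, 38, 41, 46, 49, 50, 52, 55, 56, 58, 59, 60, 61, 63, 64, 66, 68, 72, 76, 79, 81, 82, 83, 91, 92, 93, 97, 98, 100}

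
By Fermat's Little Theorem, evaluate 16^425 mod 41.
By Fermat: 16^{40} ≡ 1 (mod 41). 425 ≡ 25 (mod 40). So 16^{425} ≡ 16^{25} ≡ 1 (mod 41)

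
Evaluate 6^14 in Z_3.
By repeated squaring (mod 3): 6^{1}≡0, 6^{2}≡0, 6^{4}≡0, 6^{8}≡0. Then 6^{14} = 6^{8+4+2} ≡ 0 × 0 × 0 ≡ 0 (mod 3)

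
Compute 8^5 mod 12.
By repeated squaring (mod 12): 8^{1}≡8, 8^{2}≡4, 8^{4}≡4. Then 8^{5} = 8^{4+1} ≡ 4 × 8 ≡ 8 (mod 12)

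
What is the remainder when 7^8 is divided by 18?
By repeated squaring (mod 18): 7^{1}≡7, 7^{2}≡13, 7^{4}≡7, 7^{8}≡13. So 7^{8} ≡ 13 (mod 18)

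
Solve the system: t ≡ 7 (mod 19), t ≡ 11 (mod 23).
M = 19 × 23 = 437. M₁ = 23, y₁ ≡ 5 (mod 19). M₂ = 19, y₂ ≡ 17 (mod 23). t = 7×23×5 + 11×19×17 ≡ 425 (mod 437)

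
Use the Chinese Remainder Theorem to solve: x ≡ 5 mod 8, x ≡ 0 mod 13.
M = 8 × 13 = 104. M₁ = 13, y₁ ≡ 5 mod 8. M₂ = 8, y₂ ≡ 5 mod 13. x = 5×13×5 + 0×8×5 ≡ 13 mod 104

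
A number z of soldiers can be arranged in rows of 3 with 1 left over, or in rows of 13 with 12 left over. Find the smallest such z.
M = 3 × 13 = 39. M₁ = 13, y₁ ≡ 1 (mod 3). M₂ = 3, y₂ ≡ 9 (mod 13). z = 1×13×1 + 12×3×9 ≡ 25 (mod 39)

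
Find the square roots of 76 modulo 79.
The square roots of 76 mod 79 are 32 and 47. Verify: 32² = 1024 ≡ 76 mod 79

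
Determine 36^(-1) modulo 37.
Since 37 is prime, by Fermat 36^(-1) ≡ 36^{35} ≡ 36 (mod 37). Verify: 36 × 36 = 1296 ≡ 1 (mod 37)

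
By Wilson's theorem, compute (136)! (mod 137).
By Wilson's theorem, (136)! ≡ -1 ≡ 136 (mod 137)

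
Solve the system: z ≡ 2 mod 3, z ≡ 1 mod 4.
M = 3 × 4 = 12. M₁ = 4, y₁ ≡ 1 mod 3. M₂ = 3, y₂ ≡ 3 mod 4. z = 2×4×1 + 1×3×3 ≡ 5 mod 12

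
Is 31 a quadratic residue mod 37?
By Euler's criterion: 31^{18} ≡ 36 mod 37. Since this equals -1 (≡ 36), 31 is not a QR.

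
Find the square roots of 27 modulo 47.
The square roots of 27 mod 47 are 36 and 11. Verify: 36² = 1296 ≡ 27 mod 47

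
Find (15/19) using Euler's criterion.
(15/19) = 15^{9} mod 19 = -1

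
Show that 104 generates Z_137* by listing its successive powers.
104^1, 104^2, ..., 104^{136} mod 137: [104, 130, 94, 49, 27, 68, 85, 72, 90, 44, 55, 103, 26, 101, 92, 115, 41, 17, 124, 18, 91, 11, 48, 60, 75, 128, 23, 63, 113, 107, 31, 73, 57, 37, 12, 15, 53, 32, 40, 50, 131, 61, 42, 121, 117, 112, 3, 38, 116, 8, 10, 81, 67, 118, 79, 133, 132, 28, 35, 78, 29, 2, 71, 123, 51, 98, 54, 136, 33, 7, 43, 88, 110, 69, 52, 65, 47, 93, 82, 34, 111, 36, 45, 22, 96, 120, 13, 119, 46, 126, 89, 77, 62, 9, 114, 74, 24, 30, 106, 64, 80, 100, 125, 122, 84, 105, 97, 87, 6, 76, 95, 16, 20, 25, 134, 99, 21, 129, 127, 56, 70, 19, 58, 4, 5, 109, 102, 59, 108, 135, 66, 14, 86, 39, 83, 1]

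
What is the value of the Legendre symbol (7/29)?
(7/29) = 7^{14} mod 29 = 1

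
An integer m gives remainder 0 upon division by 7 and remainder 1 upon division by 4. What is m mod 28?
M = 7 × 4 = 28. M₁ = 4, y₁ ≡ 2 mod 7. M₂ = 7, y₂ ≡ 3 mod 4. m = 0×4×2 + 1×7×3 ≡ 21 mod 28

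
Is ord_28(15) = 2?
Powers of 15 mod 28: 15^1≡15, 15^2≡1. First k with 15^k≡1 is k=2. Yes, ord_28(15) = 2.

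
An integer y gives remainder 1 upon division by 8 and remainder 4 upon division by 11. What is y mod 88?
M = 8 × 11 = 88. M₁ = 11, y₁ ≡ 3 mod 8. M₂ = 8, y₂ ≡ 7 mod 11. y = 1×11×3 + 4×8×7 ≡ 81 mod 88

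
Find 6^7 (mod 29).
By repeated squaring (mod 29): 6^{1}≡6, 6^{2}≡7, 6^{4}≡20. Then 6^{7} = 6^{4+2+1} ≡ 20 × 7 × 6 ≡ 28 (mod 29)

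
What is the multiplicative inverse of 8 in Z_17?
Since 17 is prime, by Fermat 8^(-1) ≡ 8^{15} ≡ 15 (mod 17). Verify: 8 × 15 = 120 ≡ 1 (mod 17)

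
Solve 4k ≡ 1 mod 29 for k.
Since 29 is prime, by Fermat 4^(-1) ≡ 4^{27} ≡ 22 mod 29. Verify: 4 × 22 = 88 ≡ 1 mod 29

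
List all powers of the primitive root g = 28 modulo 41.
28^1, 28^2, ..., 28^{40} mod 41: [28, 5, 17, 25, 3, 2, 15, 10, 34, 9, 6, 4, 30, 20, 27, 18, 12, 8, 19, 40, 13, 36, 24, 16, 38, 39, 26, 31, 7, 32, 35, 37, 11, 21, 14, 23, 29, 33, 22, 1]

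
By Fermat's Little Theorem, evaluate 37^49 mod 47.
By Fermat: 37^{46} ≡ 1 (mod 47). So 37^{49} = 37^{46} · 37^{3} ≡ 37^{3} ≡ 34 (mod 47)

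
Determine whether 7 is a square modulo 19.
By Euler's criterion: 7^{9} ≡ 1 (mod 19). Since this equals 1, 7 is a QR.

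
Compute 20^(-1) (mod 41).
Since 41 is prime, by Fermat 20^(-1) ≡ 20^{39} ≡ 39 (mod 41). Verify: 20 × 39 = 780 ≡ 1 (mod 41)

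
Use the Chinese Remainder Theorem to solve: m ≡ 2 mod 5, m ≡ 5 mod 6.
M = 5 × 6 = 30. M₁ = 6, y₁ ≡ 1 mod 5. M₂ = 5, y₂ ≡ 5 mod 6. m = 2×6×1 + 5×5×5 ≡ 17 mod 30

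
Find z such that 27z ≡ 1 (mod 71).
Since 71 is prime, by Fermat 27^(-1) ≡ 27^{69} ≡ 50 (mod 71). Verify: 27 × 50 = 1350 ≡ 1 (mod 71)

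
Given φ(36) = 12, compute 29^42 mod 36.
By Euler: 29^{12} ≡ 1 mod 36 since gcd(29, 36) = 1. 42 = 3×12 + 6. So 29^{42} ≡ 29^{6} ≡ 1 mod 36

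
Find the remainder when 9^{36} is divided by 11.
By Fermat: 9^{10} ≡ 1 (mod 11). 36 = 3×10 + 6. So 9^{36} ≡ 9^{6} ≡ 9 (mod 11)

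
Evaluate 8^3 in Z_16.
8^{3} = 512 ≡ 0 (mod 16)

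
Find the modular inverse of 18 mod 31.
Since 31 is prime, by Fermat 18^(-1) ≡ 18^{29} ≡ 19 (mod 31). Verify: 18 × 19 = 342 ≡ 1 (mod 31)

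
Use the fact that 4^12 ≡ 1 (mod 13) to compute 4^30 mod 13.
By Fermat: 4^{12} ≡ 1 (mod 13). 30 = 2×12 + 6. So 4^{30} ≡ 4^{6} ≡ 1 (mod 13)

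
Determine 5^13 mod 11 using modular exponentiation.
Using Fermat: 5^{10} ≡ 1 mod 11. 13 ≡ 3 mod 10. So 5^{13} ≡ 5^{3} ≡ 4 mod 11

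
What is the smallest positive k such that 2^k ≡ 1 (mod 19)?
Powers of 2 mod 19: 2^1≡2, 2^2≡4, 2^3≡8, 2^4≡16, 2^5≡13, 2^6≡7, 2^7≡14, 2^8≡9, 2^9≡18, 2^10≡17, 2^11≡15, 2^12≡11, 2^13≡3, 2^14≡6, 2^15≡12, 2^16≡5, 2^17≡10, 2^18≡1. So the order of 2 is 18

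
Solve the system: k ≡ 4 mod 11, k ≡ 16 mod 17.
M = 11 × 17 = 187. M₁ = 17, y₁ ≡ 2 mod 11. M₂ = 11, y₂ ≡ 14 mod 17. k = 4×17×2 + 16×11×14 ≡ 169 mod 187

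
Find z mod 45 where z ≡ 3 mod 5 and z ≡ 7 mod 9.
M = 5 × 9 = 45. M₁ = 9, y₁ ≡ 4 mod 5. M₂ = 5, y₂ ≡ 2 mod 9. z = 3×9×4 + 7×5×2 ≡ 43 mod 45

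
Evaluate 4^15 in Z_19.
By repeated squaring mod 19: 4^{1}≡4, 4^{2}≡16, 4^{4}≡9, 4^{8}≡5. Then 4^{15} = 4^{8+4+2+1} ≡ 5 × 9 × 16 × 4 ≡ 11 mod 19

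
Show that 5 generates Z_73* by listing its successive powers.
5^1, 5^2, ..., 5^{72} mod 73: [5, 25, 52, 41, 59, 3, 15, 2, 10, 50, 31, 9, 45, 6, 30, 4, 20, 27, 62, 18, 17, 12, 60, 8, 40, 54, 51, 36, 34, 24, 47, 16, 7, 35, 29, 72, 68, 48, 21, 32, 14, 70, 58, 71, 63, 23, 42, 64, 28, 67, 43, 69, 53, 46, 11, 55, 56, 61, 13, 65, 33, 19, 22, 37, 39, 49, 26, 57, 66, 38, 44, 1]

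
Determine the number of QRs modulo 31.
The squaring map on Z_31* is 2-to-1, so there are (30)/2 = 15 QRs.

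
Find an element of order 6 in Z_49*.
19 has order 6 mod 49 since 19^{6} ≡ 1 (mod 49) and no smaller power works.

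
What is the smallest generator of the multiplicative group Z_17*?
g = 3. Powers: [3, 9, 10, 13, 5, 15, 11, 16, ...] generates all 16 non-zero residues.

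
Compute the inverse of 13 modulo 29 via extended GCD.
Extended GCD: 13(9) + 29(-4) = 1. So 13^(-1) ≡ 9 mod 29. Verify: 13 × 9 = 117 ≡ 1 mod 29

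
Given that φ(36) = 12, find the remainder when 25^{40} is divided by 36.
By Euler: 25^{12} ≡ 1 mod 36 since gcd(25, 36) = 1. 40 = 3×12 + 4. So 25^{40} ≡ 25^{4} ≡ 25 mod 36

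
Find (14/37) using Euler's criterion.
(14/37) = 14^{18} mod 37 = -1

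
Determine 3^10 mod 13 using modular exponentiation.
By repeated squaring mod 13: 3^{1}≡3, 3^{2}≡9, 3^{4}≡3, 3^{8}≡9. Then 3^{10} = 3^{8+2} ≡ 9 × 9 ≡ 3 mod 13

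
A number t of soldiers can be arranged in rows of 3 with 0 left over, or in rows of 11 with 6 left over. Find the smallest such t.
M = 3 × 11 = 33. M₁ = 11, y₁ ≡ 2 (mod 3). M₂ = 3, y₂ ≡ 4 (mod 11). t = 0×11×2 + 6×3×4 ≡ 6 (mod 33)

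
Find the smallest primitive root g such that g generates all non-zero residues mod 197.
g = 2. For each prime q|196: 2^{98}≡196, 2^{28}≡104, none ≡ 1, so ord_197(2) = 196 and 2 is a primitive root.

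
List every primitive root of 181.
There are φ(180) = 48 primitive roots mod 181: {2, 10, 18, 21, 23, 24, 28, 41, 47, 50, 53, 54, 57, 58, 63, 66, 69, 76, 77, 78, 83, 84, 85, 90, 91, 96, 97, 98, 103, 104, 105, 112, 115, 118, 123, 124, 127, 128, 131, 134, 140, 153, 157, 158, 160, 163, 171, 179}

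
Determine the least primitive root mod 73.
g = 5. For each prime q|72: 5^{36}≡72, 5^{24}≡8, none ≡ 1, so ord_73(5) = 72 and 5 is a primitive root.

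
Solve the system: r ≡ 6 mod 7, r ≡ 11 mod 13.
M = 7 × 13 = 91. M₁ = 13, y₁ ≡ 6 mod 7. M₂ = 7, y₂ ≡ 2 mod 13. r = 6×13×6 + 11×7×2 ≡ 76 mod 91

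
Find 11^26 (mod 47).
By repeated squaring (mod 47): 11^{1}≡11, 11^{2}≡27, 11^{4}≡24, 11^{8}≡12, 11^{16}≡3. Then 11^{26} = 11^{16+8+2} ≡ 3 × 12 × 27 ≡ 32 (mod 47)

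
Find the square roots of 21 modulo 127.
The square roots of 21 mod 127 are 104 and 23. Verify: 104² = 10816 ≡ 21 mod 127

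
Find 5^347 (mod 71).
Using Fermat: 5^{70} ≡ 1 (mod 71). 347 ≡ 67 (mod 70). So 5^{347} ≡ 5^{67} ≡ 25 (mod 71)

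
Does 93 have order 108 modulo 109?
93^{18} ≡ 1 mod 109 and 18 < 108, so ord_109(93) = 18 ≠ 108 and 93 is not a primitive root.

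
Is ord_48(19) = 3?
Powers of 19 mod 48: 19^1≡19, 19^2≡25, 19^3≡43, 19^4≡1. 19^3≡43≢1, so ord ≠ 3. No, the actual order is 4.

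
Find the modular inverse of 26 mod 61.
Since 61 is prime, by Fermat 26^(-1) ≡ 26^{59} ≡ 54 mod 61. Verify: 26 × 54 = 1404 ≡ 1 mod 61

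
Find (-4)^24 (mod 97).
By repeated squaring (mod 97): (-4)^{1}≡93, (-4)^{2}≡16, (-4)^{4}≡62, (-4)^{8}≡61, (-4)^{16}≡35. Then (-4)^{24} = (-4)^{16+8} ≡ 35 × 61 ≡ 1 (mod 97)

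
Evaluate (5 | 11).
(5/11) = 5^{5} mod 11 = 1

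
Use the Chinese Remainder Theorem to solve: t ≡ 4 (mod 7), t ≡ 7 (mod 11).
M = 7 × 11 = 77. M₁ = 11, y₁ ≡ 2 (mod 7). M₂ = 7, y₂ ≡ 8 (mod 11). t = 4×11×2 + 7×7×8 ≡ 18 (mod 77)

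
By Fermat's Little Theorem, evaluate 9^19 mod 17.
By Fermat: 9^{16} ≡ 1 (mod 17). So 9^{19} = 9^{16} · 9^{3} ≡ 9^{3} ≡ 15 (mod 17)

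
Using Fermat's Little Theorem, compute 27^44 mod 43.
By Fermat: 27^{42} ≡ 1 (mod 43). So 27^{44} = 27^{42} · 27^{2} ≡ 27^{2} ≡ 41 (mod 43)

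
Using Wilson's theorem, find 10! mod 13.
(12)! = (10)! × (11) × (12) ≡ -1 mod 13. So (10)! ≡ -1 × [(12)(11)]^(-1) ≡ 6 mod 13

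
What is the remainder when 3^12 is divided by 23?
By repeated squaring mod 23: 3^{1}≡3, 3^{2}≡9, 3^{4}≡12, 3^{8}≡6. Then 3^{12} = 3^{8+4} ≡ 6 × 12 ≡ 3 mod 23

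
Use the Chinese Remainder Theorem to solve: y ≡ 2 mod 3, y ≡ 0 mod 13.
M = 3 × 13 = 39. M₁ = 13, y₁ ≡ 1 mod 3. M₂ = 3, y₂ ≡ 9 mod 13. y = 2×13×1 + 0×3×9 ≡ 26 mod 39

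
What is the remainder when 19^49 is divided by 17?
Using Fermat: 19^{16} ≡ 1 mod 17. 49 ≡ 1 mod 16. So 19^{49} ≡ 19^{1} ≡ 2 mod 17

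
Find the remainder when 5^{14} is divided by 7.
By Fermat: 5^{6} ≡ 1 mod 7. 14 = 2×6 + 2. So 5^{14} ≡ 5^{2} ≡ 4 mod 7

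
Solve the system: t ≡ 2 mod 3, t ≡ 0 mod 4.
M = 3 × 4 = 12. M₁ = 4, y₁ ≡ 1 mod 3. M₂ = 3, y₂ ≡ 3 mod 4. t = 2×4×1 + 0×3×3 ≡ 8 mod 12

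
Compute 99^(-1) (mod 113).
Since 113 is prime, by Fermat 99^(-1) ≡ 99^{111} ≡ 8 (mod 113). Verify: 99 × 8 = 792 ≡ 1 (mod 113)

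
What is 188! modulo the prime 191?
(190)! = (188)! × (189) × (190) ≡ -1 mod 191. So (188)! ≡ -1 × [(190)(189)]^(-1) ≡ 95 mod 191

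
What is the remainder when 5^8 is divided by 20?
By repeated squaring mod 20: 5^{1}≡5, 5^{2}≡5, 5^{4}≡5, 5^{8}≡5. So 5^{8} ≡ 5 mod 20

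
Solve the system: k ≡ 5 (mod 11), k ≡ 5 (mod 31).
M = 11 × 31 = 341. M₁ = 31, y₁ ≡ 5 (mod 11). M₂ = 11, y₂ ≡ 17 (mod 31). k = 5×31×5 + 5×11×17 ≡ 5 (mod 341)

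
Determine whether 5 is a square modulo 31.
By Euler's criterion: 5^{15} ≡ 1 (mod 31). Since this equals 1, 5 is a QR.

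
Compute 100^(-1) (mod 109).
Since 109 is prime, by Fermat 100^(-1) ≡ 100^{107} ≡ 12 (mod 109). Verify: 100 × 12 = 1200 ≡ 1 (mod 109)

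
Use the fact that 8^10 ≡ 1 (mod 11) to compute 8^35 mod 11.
By Fermat: 8^{10} ≡ 1 (mod 11). 35 = 3×10 + 5. So 8^{35} ≡ 8^{5} ≡ 10 (mod 11)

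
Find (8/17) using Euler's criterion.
(8/17) = 8^{8} mod 17 = 1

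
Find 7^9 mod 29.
By repeated squaring mod 29: 7^{1}≡7, 7^{2}≡20, 7^{4}≡23, 7^{8}≡7. Then 7^{9} = 7^{8+1} ≡ 7 × 7 ≡ 20 mod 29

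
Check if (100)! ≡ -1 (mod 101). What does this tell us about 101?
(100)! mod 101 = 100. Since this equals -1 (mod 101), Wilson confirms 101 is prime.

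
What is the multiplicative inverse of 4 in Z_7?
Since 7 is prime, by Fermat 4^(-1) ≡ 4^{5} ≡ 2 mod 7. Verify: 4 × 2 = 8 ≡ 1 mod 7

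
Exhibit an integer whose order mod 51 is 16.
5 has order 16 mod 51 since 5^{16} ≡ 1 (mod 51) and no smaller power works.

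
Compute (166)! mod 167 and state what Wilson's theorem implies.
(166)! mod 167 = 166. Since this equals -1 (mod 167), Wilson confirms 167 is prime.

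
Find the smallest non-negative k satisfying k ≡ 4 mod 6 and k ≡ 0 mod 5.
M = 6 × 5 = 30. M₁ = 5, y₁ ≡ 5 mod 6. M₂ = 6, y₂ ≡ 1 mod 5. k = 4×5×5 + 0×6×1 ≡ 10 mod 30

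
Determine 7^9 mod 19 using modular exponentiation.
By repeated squaring mod 19: 7^{1}≡7, 7^{2}≡11, 7^{4}≡7, 7^{8}≡11. Then 7^{9} = 7^{8+1} ≡ 11 × 7 ≡ 1 mod 19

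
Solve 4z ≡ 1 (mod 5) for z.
Since 5 is prime, by Fermat 4^(-1) ≡ 4^{3} ≡ 4 (mod 5). Verify: 4 × 4 = 16 ≡ 1 (mod 5)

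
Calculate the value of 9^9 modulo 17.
By repeated squaring mod 17: 9^{1}≡9, 9^{2}≡13, 9^{4}≡16, 9^{8}≡1. Then 9^{9} = 9^{8+1} ≡ 1 × 9 ≡ 9 mod 17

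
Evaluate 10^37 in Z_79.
By repeated squaring (mod 79): 10^{1}≡10, 10^{2}≡21, 10^{4}≡46, 10^{8}≡62, 10^{16}≡52, 10^{32}≡18. Then 10^{37} = 10^{32+4+1} ≡ 18 × 46 × 10 ≡ 64 (mod 79)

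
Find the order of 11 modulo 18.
Powers of 11 mod 18: 11^1≡11, 11^2≡13, 11^3≡17, 11^4≡7, 11^5≡5, 11^6≡1. ord_18(11) = 6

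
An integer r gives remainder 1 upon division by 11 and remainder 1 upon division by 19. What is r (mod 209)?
M = 11 × 19 = 209. M₁ = 19, y₁ ≡ 7 (mod 11). M₂ = 11, y₂ ≡ 7 (mod 19). r = 1×19×7 + 1×11×7 ≡ 1 (mod 209)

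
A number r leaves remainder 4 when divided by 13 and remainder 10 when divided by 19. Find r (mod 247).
M = 13 × 19 = 247. M₁ = 19, y₁ ≡ 11 (mod 13). M₂ = 13, y₂ ≡ 3 (mod 19). r = 4×19×11 + 10×13×3 ≡ 238 (mod 247)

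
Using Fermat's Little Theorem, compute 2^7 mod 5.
By Fermat: 2^{4} ≡ 1 mod 5. So 2^{7} = 2^{4} · 2^{3} ≡ 2^{3} ≡ 3 mod 5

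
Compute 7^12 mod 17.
By repeated squaring mod 17: 7^{1}≡7, 7^{2}≡15, 7^{4}≡4, 7^{8}≡16. Then 7^{12} = 7^{8+4} ≡ 16 × 4 ≡ 13 mod 17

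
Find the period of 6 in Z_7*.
Powers of 6 mod 7: 6^1≡6, 6^2≡1. ord_7(6) = 2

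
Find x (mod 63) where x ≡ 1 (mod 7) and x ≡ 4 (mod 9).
M = 7 × 9 = 63. M₁ = 9, y₁ ≡ 4 (mod 7). M₂ = 7, y₂ ≡ 4 (mod 9). x = 1×9×4 + 4×7×4 ≡ 22 (mod 63)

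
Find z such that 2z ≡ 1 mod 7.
Since 7 is prime, by Fermat 2^(-1) ≡ 2^{5} ≡ 4 mod 7. Verify: 2 × 4 = 8 ≡ 1 mod 7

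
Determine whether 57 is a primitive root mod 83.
ord_83(57) divides 82. For each prime q|82: 57^{41}≡82, 57^{2}≡12, none ≡ 1. So 57 has order 82 and is a primitive root mod 83.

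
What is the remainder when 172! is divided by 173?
By Wilson's theorem, (172)! ≡ -1 ≡ 172 mod 173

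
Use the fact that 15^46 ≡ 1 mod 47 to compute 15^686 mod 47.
By Fermat: 15^{46} ≡ 1 mod 47. 686 ≡ 42 mod 46. So 15^{686} ≡ 15^{42} ≡ 8 mod 47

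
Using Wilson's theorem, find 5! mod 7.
(6)! = (5)! × (6) ≡ -1 (mod 7). So (5)! ≡ -1 × (6)^(-1) ≡ (-1)×(-1) = 1 (mod 7)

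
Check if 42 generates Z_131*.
42^{10} ≡ 1 (mod 131) and 10 < 130, so ord_131(42) = 10 ≠ 130 and 42 is not a primitive root.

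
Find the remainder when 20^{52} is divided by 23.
By Fermat: 20^{22} ≡ 1 mod 23. 52 = 2×22 + 8. So 20^{52} ≡ 20^{8} ≡ 6 mod 23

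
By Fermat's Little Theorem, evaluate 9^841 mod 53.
By Fermat: 9^{52} ≡ 1 (mod 53). 841 ≡ 9 (mod 52). So 9^{841} ≡ 9^{9} ≡ 29 (mod 53)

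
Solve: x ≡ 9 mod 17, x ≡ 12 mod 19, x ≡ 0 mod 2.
M = 17 × 19 × 2 = 646. M₁ = 38, y₁ ≡ 13 mod 17. M₂ = 34, y₂ ≡ 14 mod 19. M₃ = 323, y₃ ≡ 1 mod 2. x = 9×38×13 + 12×34×14 + 0×323×1 ≡ 468 mod 646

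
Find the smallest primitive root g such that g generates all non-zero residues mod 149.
g = 2. For each prime q|148: 2^{74}≡148, 2^{4}≡16, none ≡ 1, so ord_149(2) = 148 and 2 is a primitive root.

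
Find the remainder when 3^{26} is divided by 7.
By Fermat: 3^{6} ≡ 1 (mod 7). 26 = 4×6 + 2. So 3^{26} ≡ 3^{2} ≡ 2 (mod 7)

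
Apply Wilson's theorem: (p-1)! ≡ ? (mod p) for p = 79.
By Wilson's theorem, (78)! ≡ -1 ≡ 78 mod 79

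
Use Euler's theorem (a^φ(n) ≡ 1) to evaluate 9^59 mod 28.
By Euler: 9^{12} ≡ 1 mod 28 since gcd(9, 28) = 1. 59 = 4×12 + 11. So 9^{59} ≡ 9^{11} ≡ 25 mod 28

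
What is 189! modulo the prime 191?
(190)! = (189)! × (190) ≡ -1 (mod 191). So (189)! ≡ -1 × (190)^(-1) ≡ (-1)×(-1) = 1 (mod 191)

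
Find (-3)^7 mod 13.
By repeated squaring mod 13: (-3)^{1}≡10, (-3)^{2}≡9, (-3)^{4}≡3. Then (-3)^{7} = (-3)^{4+2+1} ≡ 3 × 9 × 10 ≡ 10 mod 13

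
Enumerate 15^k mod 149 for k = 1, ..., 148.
15^1, 15^2, ..., 15^{148} mod 149: [15, 76, 97, 114, 71, 22, 32, 33, 48, 124, 72, 37, 108, 130, 13, 46, 94, 69, 141, 29, 137, 118, 131, 28, 122, 42, 34, 63, 51, 20, 2, 30, 3, 45, 79, 142, 44, 64, 66, 96, 99, 144, 74, 67, 111, 26, 92, 39, 138, 133, 58, 125, 87, 113, 56, 95, 84, 68, 126, 102, 40, 4, 60, 6, 90, 9, 135, 88, 128, 132, 43, 49, 139, 148, 134, 73, 52, 35, 78, 127, 117, 116, 101, 25, 77, 112, 41, 19, 136, 103, 55, 80, 8, 120, 12, 31, 18, 121, 27, 107, 115, 86, 98, 129, 147, 119, 146, 104, 70, 7, 105, 85, 83, 53, 50, 5, 75, 82, 38, 123, 57, 110, 11, 16, 91, 24, 62, 36, 93, 54, 65, 81, 23, 47, 109, 145, 89, 143, 59, 140, 14, 61, 21, 17, 106, 100, 10, 1]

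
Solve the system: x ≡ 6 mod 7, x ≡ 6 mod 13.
M = 7 × 13 = 91. M₁ = 13, y₁ ≡ 6 mod 7. M₂ = 7, y₂ ≡ 2 mod 13. x = 6×13×6 + 6×7×2 ≡ 6 mod 91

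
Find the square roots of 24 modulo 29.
The square roots of 24 mod 29 are 16 and 13. Verify: 16² = 256 ≡ 24 (mod 29)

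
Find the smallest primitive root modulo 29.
g = 2. For each prime q|28: 2^{14}≡28, 2^{4}≡16, none ≡ 1, so ord_29(2) = 28 and 2 is a primitive root.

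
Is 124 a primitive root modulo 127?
124^{63} ≡ 1 mod 127 and 63 < 126, so ord_127(124) = 63 ≠ 126 and 124 is not a primitive root.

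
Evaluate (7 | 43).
(7/43) = 7^{21} mod 43 = -1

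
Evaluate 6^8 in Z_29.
By repeated squaring mod 29: 6^{1}≡6, 6^{2}≡7, 6^{4}≡20, 6^{8}≡23. So 6^{8} ≡ 23 mod 29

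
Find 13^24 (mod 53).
By repeated squaring (mod 53): 13^{1}≡13, 13^{2}≡10, 13^{4}≡47, 13^{8}≡36, 13^{16}≡24. Then 13^{24} = 13^{16+8} ≡ 24 × 36 ≡ 16 (mod 53)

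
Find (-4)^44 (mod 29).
Using Fermat: (-4)^{28} ≡ 1 (mod 29). 44 ≡ 16 (mod 28). So (-4)^{44} ≡ (-4)^{16} ≡ 16 (mod 29)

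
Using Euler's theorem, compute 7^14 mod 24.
By Euler: 7^{8} ≡ 1 (mod 24) since gcd(7, 24) = 1. 14 = 1×8 + 6. So 7^{14} ≡ 7^{6} ≡ 1 (mod 24)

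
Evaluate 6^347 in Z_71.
Using Fermat: 6^{70} ≡ 1 mod 71. 347 ≡ 67 mod 70. So 6^{347} ≡ 6^{67} ≡ 24 mod 71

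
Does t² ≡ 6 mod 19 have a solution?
By Euler's criterion: 6^{9} ≡ 1 mod 19. Since this equals 1, 6 is a QR.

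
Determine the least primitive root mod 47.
g = 5. Powers: [5, 25, 31, 14, 23, 21, ...] generates all 46 non-zero residues.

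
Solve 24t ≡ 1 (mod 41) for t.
Since 41 is prime, by Fermat 24^(-1) ≡ 24^{39} ≡ 12 (mod 41). Verify: 24 × 12 = 288 ≡ 1 (mod 41)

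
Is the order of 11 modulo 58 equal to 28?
Powers of 11 mod 58: 11^1≡11, 11^2≡5, 11^3≡55, 11^4≡25, 11^5≡43, 11^6≡9, 11^7≡41, 11^8≡45, 11^9≡31, 11^10≡51, 11^11≡39, 11^12≡23, 11^13≡21, 11^14≡57, 11^15≡47, 11^16≡53, 11^17≡3, 11^18≡33, 11^19≡15, 11^20≡49, 11^21≡17, 11^22≡13, 11^23≡27, 11^24≡7, 11^25≡19, 11^26≡35, 11^27≡37, 11^28≡1. First k with 11^k≡1 is k=28. Yes, ord_58(11) = 28.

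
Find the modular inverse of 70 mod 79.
Since 79 is prime, by Fermat 70^(-1) ≡ 70^{77} ≡ 35 mod 79. Verify: 70 × 35 = 2450 ≡ 1 mod 79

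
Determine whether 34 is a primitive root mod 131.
34^{65} ≡ 1 (mod 131) and 65 < 130, so ord_131(34) = 65 ≠ 130 and 34 is not a primitive root.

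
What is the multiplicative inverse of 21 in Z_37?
Since 37 is prime, by Fermat 21^(-1) ≡ 21^{35} ≡ 30 mod 37. Verify: 21 × 30 = 630 ≡ 1 mod 37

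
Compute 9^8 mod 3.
By repeated squaring mod 3: 9^{1}≡0, 9^{2}≡0, 9^{4}≡0, 9^{8}≡0. So 9^{8} ≡ 0 mod 3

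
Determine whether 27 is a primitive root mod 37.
27^{6} ≡ 1 (mod 37) and 6 < 36, so ord_37(27) = 6 ≠ 36 and 27 is not a primitive root.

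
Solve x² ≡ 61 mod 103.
The square roots of 61 mod 103 are 79 and 24. Verify: 79² = 6241 ≡ 61 mod 103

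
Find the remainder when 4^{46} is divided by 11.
By Fermat: 4^{10} ≡ 1 (mod 11). 46 = 4×10 + 6. So 4^{46} ≡ 4^{6} ≡ 4 (mod 11)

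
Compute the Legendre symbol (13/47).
(13/47) = 13^{23} mod 47 = -1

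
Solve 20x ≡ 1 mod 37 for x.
Since 37 is prime, by Fermat 20^(-1) ≡ 20^{35} ≡ 13 mod 37. Verify: 20 × 13 = 260 ≡ 1 mod 37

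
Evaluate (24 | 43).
(24/43) = 24^{21} mod 43 = 1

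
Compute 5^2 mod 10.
5^{2} = 25 ≡ 5 (mod 10)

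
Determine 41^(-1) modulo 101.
Since 101 is prime, by Fermat 41^(-1) ≡ 41^{99} ≡ 69 mod 101. Verify: 41 × 69 = 2829 ≡ 1 mod 101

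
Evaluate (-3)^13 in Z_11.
Using Fermat: (-3)^{10} ≡ 1 mod 11. 13 ≡ 3 mod 10. So (-3)^{13} ≡ (-3)^{3} ≡ 6 mod 11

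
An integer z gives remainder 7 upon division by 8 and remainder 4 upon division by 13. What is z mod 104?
M = 8 × 13 = 104. M₁ = 13, y₁ ≡ 5 mod 8. M₂ = 8, y₂ ≡ 5 mod 13. z = 7×13×5 + 4×8×5 ≡ 95 mod 104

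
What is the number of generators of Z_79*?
There are φ(79-1) = φ(78) = 24 primitive roots modulo 79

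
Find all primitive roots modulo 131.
There are φ(130) = 48 primitive roots mod 131: {2, 6, 8, 10, 14, 17, 22, 23, 26, 29, 30, 31, 37, 40, 50, 54, 56, 57, 66, 67, 72, 76, 82, 83, 85, 87, 88, 90, 93, 95, 96, 97, 98, 103, 104, 106, 110, 111, 115, 116, 118, 119, 120, 122, 124, 126, 127, 128}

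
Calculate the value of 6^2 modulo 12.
6^{2} = 36 ≡ 0 (mod 12)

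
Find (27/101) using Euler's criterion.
(27/101) = 27^{50} mod 101 = -1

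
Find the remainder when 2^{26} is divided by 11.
By Fermat: 2^{10} ≡ 1 mod 11. 26 = 2×10 + 6. So 2^{26} ≡ 2^{6} ≡ 9 mod 11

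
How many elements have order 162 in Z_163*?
Number of primitive roots mod 163 = φ(p-1) = φ(162) = 54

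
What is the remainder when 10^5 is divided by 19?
By repeated squaring (mod 19): 10^{1}≡10, 10^{2}≡5, 10^{4}≡6. Then 10^{5} = 10^{4+1} ≡ 6 × 10 ≡ 3 (mod 19)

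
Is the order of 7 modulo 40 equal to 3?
Powers of 7 mod 40: 7^1≡7, 7^2≡9, 7^3≡23, 7^4≡1. 7^3≡23≢1, so ord ≠ 3. No, the actual order is 4.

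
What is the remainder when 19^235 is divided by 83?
Using Fermat: 19^{82} ≡ 1 (mod 83). 235 ≡ 71 (mod 82). So 19^{235} ≡ 19^{71} ≡ 34 (mod 83)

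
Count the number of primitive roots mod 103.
A prime p has φ(p-1) primitive roots; here φ(102) = 32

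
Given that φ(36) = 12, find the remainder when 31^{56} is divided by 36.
By Euler: 31^{12} ≡ 1 mod 36 since gcd(31, 36) = 1. 56 = 4×12 + 8. So 31^{56} ≡ 31^{8} ≡ 25 mod 36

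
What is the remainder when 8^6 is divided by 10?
By repeated squaring mod 10: 8^{1}≡8, 8^{2}≡4, 8^{4}≡6. Then 8^{6} = 8^{4+2} ≡ 6 × 4 ≡ 4 mod 10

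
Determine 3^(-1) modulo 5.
Since 5 is prime, by Fermat 3^(-1) ≡ 3^{3} ≡ 2 (mod 5). Verify: 3 × 2 = 6 ≡ 1 (mod 5)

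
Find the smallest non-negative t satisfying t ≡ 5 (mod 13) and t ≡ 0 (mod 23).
M = 13 × 23 = 299. M₁ = 23, y₁ ≡ 4 (mod 13). M₂ = 13, y₂ ≡ 16 (mod 23). t = 5×23×4 + 0×13×16 ≡ 161 (mod 299)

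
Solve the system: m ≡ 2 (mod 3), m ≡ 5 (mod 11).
M = 3 × 11 = 33. M₁ = 11, y₁ ≡ 2 (mod 3). M₂ = 3, y₂ ≡ 4 (mod 11). m = 2×11×2 + 5×3×4 ≡ 5 (mod 33)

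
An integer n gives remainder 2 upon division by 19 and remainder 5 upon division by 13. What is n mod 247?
M = 19 × 13 = 247. M₁ = 13, y₁ ≡ 3 mod 19. M₂ = 19, y₂ ≡ 11 mod 13. n = 2×13×3 + 5×19×11 ≡ 135 mod 247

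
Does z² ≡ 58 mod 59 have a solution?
By Euler's criterion: 58^{29} ≡ 58 mod 59. Since this equals -1 (≡ 58), 58 is not a QR.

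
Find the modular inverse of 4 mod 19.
Since 19 is prime, by Fermat 4^(-1) ≡ 4^{17} ≡ 5 mod 19. Verify: 4 × 5 = 20 ≡ 1 mod 19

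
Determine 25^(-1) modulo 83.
Since 83 is prime, by Fermat 25^(-1) ≡ 25^{81} ≡ 10 (mod 83). Verify: 25 × 10 = 250 ≡ 1 (mod 83)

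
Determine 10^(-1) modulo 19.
Since 19 is prime, by Fermat 10^(-1) ≡ 10^{17} ≡ 2 (mod 19). Verify: 10 × 2 = 20 ≡ 1 (mod 19)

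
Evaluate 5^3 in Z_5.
5^{3} = 125 ≡ 0 mod 5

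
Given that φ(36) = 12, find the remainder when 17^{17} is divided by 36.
By Euler: 17^{12} ≡ 1 (mod 36) since gcd(17, 36) = 1. 17 = 1×12 + 5. So 17^{17} ≡ 17^{5} ≡ 17 (mod 36)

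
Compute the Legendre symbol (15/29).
(15/29) = 15^{14} mod 29 = -1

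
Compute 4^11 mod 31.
By repeated squaring (mod 31): 4^{1}≡4, 4^{2}≡16, 4^{4}≡8, 4^{8}≡2. Then 4^{11} = 4^{8+2+1} ≡ 2 × 16 × 4 ≡ 4 (mod 31)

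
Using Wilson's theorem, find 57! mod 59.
(58)! = (57)! × (58) ≡ -1 mod 59. So (57)! ≡ -1 × (58)^(-1) ≡ (-1)×(-1) = 1 mod 59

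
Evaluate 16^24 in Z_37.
By repeated squaring (mod 37): 16^{1}≡16, 16^{2}≡34, 16^{4}≡9, 16^{8}≡7, 16^{16}≡12. Then 16^{24} = 16^{16+8} ≡ 12 × 7 ≡ 10 (mod 37)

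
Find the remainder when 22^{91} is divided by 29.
By Fermat: 22^{28} ≡ 1 mod 29. 91 = 3×28 + 7. So 22^{91} ≡ 22^{7} ≡ 28 mod 29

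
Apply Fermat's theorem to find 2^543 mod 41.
By Fermat: 2^{40} ≡ 1 mod 41. 543 ≡ 23 mod 40. So 2^{543} ≡ 2^{23} ≡ 8 mod 41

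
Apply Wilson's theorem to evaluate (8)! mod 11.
(10)! = (8)! × (9) × (10) ≡ -1 (mod 11). So (8)! ≡ -1 × [(10)(9)]^(-1) ≡ 5 (mod 11)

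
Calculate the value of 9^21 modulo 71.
By repeated squaring (mod 71): 9^{1}≡9, 9^{2}≡10, 9^{4}≡29, 9^{8}≡60, 9^{16}≡50. Then 9^{21} = 9^{16+4+1} ≡ 50 × 29 × 9 ≡ 57 (mod 71)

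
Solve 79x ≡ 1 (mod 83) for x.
Since 83 is prime, by Fermat 79^(-1) ≡ 79^{81} ≡ 62 (mod 83). Verify: 79 × 62 = 4898 ≡ 1 (mod 83)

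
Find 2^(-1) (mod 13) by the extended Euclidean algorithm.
Extended GCD: 2(-6) + 13(1) = 1. So 2^(-1) ≡ -6 ≡ 7 (mod 13). Verify: 2 × 7 = 14 ≡ 1 (mod 13)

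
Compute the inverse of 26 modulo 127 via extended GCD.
Extended GCD: 26(44) + 127(-9) = 1. So 26^(-1) ≡ 44 mod 127. Verify: 26 × 44 = 1144 ≡ 1 mod 127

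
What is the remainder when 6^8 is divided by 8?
By repeated squaring mod 8: 6^{1}≡6, 6^{2}≡4, 6^{4}≡0, 6^{8}≡0. So 6^{8} ≡ 0 mod 8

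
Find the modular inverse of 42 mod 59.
Since 59 is prime, by Fermat 42^(-1) ≡ 42^{57} ≡ 52 mod 59. Verify: 42 × 52 = 2184 ≡ 1 mod 59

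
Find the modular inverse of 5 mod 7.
Since 7 is prime, by Fermat 5^(-1) ≡ 5^{5} ≡ 3 (mod 7). Verify: 5 × 3 = 15 ≡ 1 (mod 7)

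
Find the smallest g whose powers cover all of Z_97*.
g = 5. Powers: [5, 25, 28, 43, 21, 8, 40, ...] generates all 96 non-zero residues.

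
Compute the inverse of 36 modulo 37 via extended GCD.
Extended GCD: 36(-1) + 37(1) = 1. So 36^(-1) ≡ -1 ≡ 36 (mod 37). Verify: 36 × 36 = 1296 ≡ 1 (mod 37)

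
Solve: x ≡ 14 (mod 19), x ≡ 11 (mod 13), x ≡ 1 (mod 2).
M = 19 × 13 × 2 = 494. M₁ = 26, y₁ ≡ 11 (mod 19). M₂ = 38, y₂ ≡ 12 (mod 13). M₃ = 247, y₃ ≡ 1 (mod 2). x = 14×26×11 + 11×38×12 + 1×247×1 ≡ 375 (mod 494)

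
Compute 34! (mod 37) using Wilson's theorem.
(36)! = (34)! × (35) × (36) ≡ -1 (mod 37). So (34)! ≡ -1 × [(36)(35)]^(-1) ≡ 18 (mod 37)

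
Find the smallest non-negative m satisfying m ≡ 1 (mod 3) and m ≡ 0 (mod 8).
M = 3 × 8 = 24. M₁ = 8, y₁ ≡ 2 (mod 3). M₂ = 3, y₂ ≡ 3 (mod 8). m = 1×8×2 + 0×3×3 ≡ 16 (mod 24)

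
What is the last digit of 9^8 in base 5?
Using Fermat: 9^{4} ≡ 1 mod 5. 8 ≡ 0 mod 4. So 9^{8} ≡ 9^{0} ≡ 1 mod 5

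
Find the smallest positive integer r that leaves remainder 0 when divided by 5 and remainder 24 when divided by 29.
M = 5 × 29 = 145. M₁ = 29, y₁ ≡ 4 mod 5. M₂ = 5, y₂ ≡ 6 mod 29. r = 0×29×4 + 24×5×6 ≡ 140 mod 145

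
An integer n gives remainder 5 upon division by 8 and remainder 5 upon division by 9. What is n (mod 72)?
M = 8 × 9 = 72. M₁ = 9, y₁ ≡ 1 (mod 8). M₂ = 8, y₂ ≡ 8 (mod 9). n = 5×9×1 + 5×8×8 ≡ 5 (mod 72)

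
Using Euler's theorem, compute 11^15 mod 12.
By Euler: 11^{4} ≡ 1 mod 12 since gcd(11, 12) = 1. 15 = 3×4 + 3. So 11^{15} ≡ 11^{3} ≡ 11 mod 12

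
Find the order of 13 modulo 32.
Powers of 13 mod 32: 13^1≡13, 13^2≡9, 13^3≡21, 13^4≡17, 13^5≡29, 13^6≡25, 13^7≡5, 13^8≡1. ord_32(13) = 8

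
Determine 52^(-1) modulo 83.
Since 83 is prime, by Fermat 52^(-1) ≡ 52^{81} ≡ 8 (mod 83). Verify: 52 × 8 = 416 ≡ 1 (mod 83)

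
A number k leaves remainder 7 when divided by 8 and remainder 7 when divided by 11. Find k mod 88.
M = 8 × 11 = 88. M₁ = 11, y₁ ≡ 3 mod 8. M₂ = 8, y₂ ≡ 7 mod 11. k = 7×11×3 + 7×8×7 ≡ 7 mod 88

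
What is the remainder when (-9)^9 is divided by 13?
By repeated squaring (mod 13): (-9)^{1}≡4, (-9)^{2}≡3, (-9)^{4}≡9, (-9)^{8}≡3. Then (-9)^{9} = (-9)^{8+1} ≡ 3 × 4 ≡ 12 (mod 13)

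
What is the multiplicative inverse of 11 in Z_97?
Since 97 is prime, by Fermat 11^(-1) ≡ 11^{95} ≡ 53 (mod 97). Verify: 11 × 53 = 583 ≡ 1 (mod 97)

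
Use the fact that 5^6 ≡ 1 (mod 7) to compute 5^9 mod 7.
By Fermat: 5^{6} ≡ 1 (mod 7). So 5^{9} = 5^{6} · 5^{3} ≡ 5^{3} ≡ 6 (mod 7)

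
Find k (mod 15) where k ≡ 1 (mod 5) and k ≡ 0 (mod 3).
M = 5 × 3 = 15. M₁ = 3, y₁ ≡ 2 (mod 5). M₂ = 5, y₂ ≡ 2 (mod 3). k = 1×3×2 + 0×5×2 ≡ 6 (mod 15)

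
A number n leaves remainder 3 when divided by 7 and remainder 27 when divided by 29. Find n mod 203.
M = 7 × 29 = 203. M₁ = 29, y₁ ≡ 1 mod 7. M₂ = 7, y₂ ≡ 25 mod 29. n = 3×29×1 + 27×7×25 ≡ 143 mod 203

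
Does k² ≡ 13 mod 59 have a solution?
By Euler's criterion: 13^{29} ≡ 58 mod 59. Since this equals -1 (≡ 58), 13 is not a QR.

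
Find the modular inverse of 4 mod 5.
Since 5 is prime, by Fermat 4^(-1) ≡ 4^{3} ≡ 4 mod 5. Verify: 4 × 4 = 16 ≡ 1 mod 5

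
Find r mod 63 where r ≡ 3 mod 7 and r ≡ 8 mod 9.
M = 7 × 9 = 63. M₁ = 9, y₁ ≡ 4 mod 7. M₂ = 7, y₂ ≡ 4 mod 9. r = 3×9×4 + 8×7×4 ≡ 17 mod 63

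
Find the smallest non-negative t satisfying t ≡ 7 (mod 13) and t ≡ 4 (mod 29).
M = 13 × 29 = 377. M₁ = 29, y₁ ≡ 9 (mod 13). M₂ = 13, y₂ ≡ 9 (mod 29). t = 7×29×9 + 4×13×9 ≡ 33 (mod 377)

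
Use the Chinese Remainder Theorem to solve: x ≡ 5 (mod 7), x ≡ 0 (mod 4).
M = 7 × 4 = 28. M₁ = 4, y₁ ≡ 2 (mod 7). M₂ = 7, y₂ ≡ 3 (mod 4). x = 5×4×2 + 0×7×3 ≡ 12 (mod 28)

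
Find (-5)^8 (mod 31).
By repeated squaring (mod 31): (-5)^{1}≡26, (-5)^{2}≡25, (-5)^{4}≡5, (-5)^{8}≡25. So (-5)^{8} ≡ 25 (mod 31)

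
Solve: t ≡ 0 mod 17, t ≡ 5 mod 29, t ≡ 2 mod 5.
M = 17 × 29 × 5 = 2465. M₁ = 145, y₁ ≡ 2 mod 17. M₂ = 85, y₂ ≡ 14 mod 29. M₃ = 493, y₃ ≡ 2 mod 5. t = 0×145×2 + 5×85×14 + 2×493×2 ≡ 527 mod 2465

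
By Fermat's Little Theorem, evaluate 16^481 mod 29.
By Fermat: 16^{28} ≡ 1 mod 29. 481 ≡ 5 mod 28. So 16^{481} ≡ 16^{5} ≡ 23 mod 29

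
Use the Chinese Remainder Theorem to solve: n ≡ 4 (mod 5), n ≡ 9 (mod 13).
M = 5 × 13 = 65. M₁ = 13, y₁ ≡ 2 (mod 5). M₂ = 5, y₂ ≡ 8 (mod 13). n = 4×13×2 + 9×5×8 ≡ 9 (mod 65)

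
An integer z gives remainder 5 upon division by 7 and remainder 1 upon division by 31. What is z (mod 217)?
M = 7 × 31 = 217. M₁ = 31, y₁ ≡ 5 (mod 7). M₂ = 7, y₂ ≡ 9 (mod 31). z = 5×31×5 + 1×7×9 ≡ 187 (mod 217)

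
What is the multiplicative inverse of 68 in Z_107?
Since 107 is prime, by Fermat 68^(-1) ≡ 68^{105} ≡ 96 (mod 107). Verify: 68 × 96 = 6528 ≡ 1 (mod 107)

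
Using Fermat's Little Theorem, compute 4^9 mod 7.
By Fermat: 4^{6} ≡ 1 (mod 7). So 4^{9} = 4^{6} · 4^{3} ≡ 4^{3} ≡ 1 (mod 7)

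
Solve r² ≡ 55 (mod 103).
The square roots of 55 mod 103 are 63 and 40. Verify: 63² = 3969 ≡ 55 (mod 103)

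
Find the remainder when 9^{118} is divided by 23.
By Fermat: 9^{22} ≡ 1 (mod 23). 118 = 5×22 + 8. So 9^{118} ≡ 9^{8} ≡ 13 (mod 23)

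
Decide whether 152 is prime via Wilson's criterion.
(151)! mod 152 = 0. Since 0 ≢ -1 (mod 152), 152 is not prime.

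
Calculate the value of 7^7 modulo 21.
By repeated squaring mod 21: 7^{1}≡7, 7^{2}≡7, 7^{4}≡7. Then 7^{7} = 7^{4+2+1} ≡ 7 × 7 × 7 ≡ 7 mod 21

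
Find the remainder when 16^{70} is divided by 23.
By Fermat: 16^{22} ≡ 1 (mod 23). 70 = 3×22 + 4. So 16^{70} ≡ 16^{4} ≡ 9 (mod 23)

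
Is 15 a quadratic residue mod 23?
By Euler's criterion: 15^{11} ≡ 22 (mod 23). Since this equals -1 (≡ 22), 15 is not a QR.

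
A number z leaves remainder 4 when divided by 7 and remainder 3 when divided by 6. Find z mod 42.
M = 7 × 6 = 42. M₁ = 6, y₁ ≡ 6 mod 7. M₂ = 7, y₂ ≡ 1 mod 6. z = 4×6×6 + 3×7×1 ≡ 39 mod 42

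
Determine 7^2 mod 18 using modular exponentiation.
7^{2} = 49 ≡ 13 mod 18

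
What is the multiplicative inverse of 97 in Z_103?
Since 103 is prime, by Fermat 97^(-1) ≡ 97^{101} ≡ 17 mod 103. Verify: 97 × 17 = 1649 ≡ 1 mod 103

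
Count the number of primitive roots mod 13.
Number of primitive roots mod 13 = φ(p-1) = φ(12) = 4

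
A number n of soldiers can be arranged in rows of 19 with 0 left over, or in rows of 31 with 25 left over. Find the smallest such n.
M = 19 × 31 = 589. M₁ = 31, y₁ ≡ 8 mod 19. M₂ = 19, y₂ ≡ 18 mod 31. n = 0×31×8 + 25×19×18 ≡ 304 mod 589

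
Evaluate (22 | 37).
(22/37) = 22^{18} mod 37 = -1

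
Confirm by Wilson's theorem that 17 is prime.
(16)! mod 17 = 16. Since this equals -1 (mod 17), Wilson confirms 17 is prime.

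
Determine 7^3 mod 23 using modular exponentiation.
7^{3} = 343 ≡ 21 mod 23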